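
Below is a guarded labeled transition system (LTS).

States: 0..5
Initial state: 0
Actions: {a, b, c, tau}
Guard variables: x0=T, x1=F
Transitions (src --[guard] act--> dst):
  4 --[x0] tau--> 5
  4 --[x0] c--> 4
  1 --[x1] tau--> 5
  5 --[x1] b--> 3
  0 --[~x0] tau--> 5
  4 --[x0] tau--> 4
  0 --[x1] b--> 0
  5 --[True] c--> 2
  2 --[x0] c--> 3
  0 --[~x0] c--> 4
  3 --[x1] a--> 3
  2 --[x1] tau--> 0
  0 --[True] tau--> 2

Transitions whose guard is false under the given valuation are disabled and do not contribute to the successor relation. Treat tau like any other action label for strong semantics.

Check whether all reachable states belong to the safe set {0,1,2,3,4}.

Inv-set: {0,1,2,3,4}
R = {0,2,3}
  0: safe
  2: safe
  3: safe

Answer: INVARIANT HOLDS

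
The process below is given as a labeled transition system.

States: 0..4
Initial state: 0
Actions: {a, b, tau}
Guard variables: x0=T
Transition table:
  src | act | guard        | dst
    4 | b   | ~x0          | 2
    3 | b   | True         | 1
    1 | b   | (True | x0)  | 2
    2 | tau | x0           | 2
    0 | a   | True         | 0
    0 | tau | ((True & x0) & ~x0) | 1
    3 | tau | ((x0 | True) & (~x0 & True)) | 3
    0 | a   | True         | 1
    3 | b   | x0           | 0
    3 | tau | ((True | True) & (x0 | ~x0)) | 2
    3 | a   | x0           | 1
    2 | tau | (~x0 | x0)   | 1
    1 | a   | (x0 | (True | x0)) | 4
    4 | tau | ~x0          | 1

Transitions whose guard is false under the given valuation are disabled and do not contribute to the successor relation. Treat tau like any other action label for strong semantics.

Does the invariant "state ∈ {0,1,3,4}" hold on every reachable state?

Inv-set: {0,1,3,4}
Reachable = {0,1,2,4}
  0: ✓
  1: ✓
  2: ✗ unsafe
  4: ✓
witness against invariant: a·b → 2

Answer: INVARIANT VIOLATED at state 2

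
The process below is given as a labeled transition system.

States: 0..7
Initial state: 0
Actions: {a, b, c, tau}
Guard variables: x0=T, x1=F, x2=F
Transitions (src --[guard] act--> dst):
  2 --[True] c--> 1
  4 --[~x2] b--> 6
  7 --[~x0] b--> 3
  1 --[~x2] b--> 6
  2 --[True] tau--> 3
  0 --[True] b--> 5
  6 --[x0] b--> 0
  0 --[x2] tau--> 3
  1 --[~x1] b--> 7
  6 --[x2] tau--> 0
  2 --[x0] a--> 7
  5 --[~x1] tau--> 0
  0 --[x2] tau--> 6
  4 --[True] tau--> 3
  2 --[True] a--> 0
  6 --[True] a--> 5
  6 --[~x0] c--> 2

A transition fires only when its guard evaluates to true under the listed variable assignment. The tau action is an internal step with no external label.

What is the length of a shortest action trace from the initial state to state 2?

Answer: UNREACHABLE

Analysis:
Layered search for 2:
  depth 0: {0}
  depth 1: {5}
2 never appears.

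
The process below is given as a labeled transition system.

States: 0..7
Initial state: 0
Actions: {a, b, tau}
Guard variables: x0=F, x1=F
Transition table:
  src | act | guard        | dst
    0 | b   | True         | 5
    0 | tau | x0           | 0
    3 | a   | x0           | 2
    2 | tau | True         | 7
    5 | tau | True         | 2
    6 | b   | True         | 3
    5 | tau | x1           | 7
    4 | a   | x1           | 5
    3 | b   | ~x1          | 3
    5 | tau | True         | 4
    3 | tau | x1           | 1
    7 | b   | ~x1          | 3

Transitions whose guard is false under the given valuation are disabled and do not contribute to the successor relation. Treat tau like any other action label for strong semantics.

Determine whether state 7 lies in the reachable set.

Answer: REACHABLE

Working:
7 transition(s) survive guard evaluation.
Layer 0: {0}
Layer 1: {5}  cumulative {0,5}
Layer 2: {2,4}  cumulative {0,2,4,5}
Layer 3: {7}  cumulative {0,2,4,5,7}
Layer 4: {3}  cumulative {0,2,3,4,5,7}
Reachable = {0,2,3,4,5,7}
witness 7: b·tau·tau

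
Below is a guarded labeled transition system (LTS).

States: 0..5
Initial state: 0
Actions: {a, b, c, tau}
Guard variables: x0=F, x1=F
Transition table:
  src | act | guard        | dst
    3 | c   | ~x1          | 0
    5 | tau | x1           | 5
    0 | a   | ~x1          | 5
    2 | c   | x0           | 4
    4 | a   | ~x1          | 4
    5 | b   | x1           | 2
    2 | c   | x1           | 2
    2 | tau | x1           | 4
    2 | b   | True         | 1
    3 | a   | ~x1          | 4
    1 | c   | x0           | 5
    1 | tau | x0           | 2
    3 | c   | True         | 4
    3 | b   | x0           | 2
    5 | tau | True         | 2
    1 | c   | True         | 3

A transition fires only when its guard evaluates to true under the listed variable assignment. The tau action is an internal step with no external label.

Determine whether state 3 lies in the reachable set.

Guard filter leaves 8 enabled edge(s).
Layer 0: {0}
Layer 1: {5}  total {0,5}
Layer 2: {2}  total {0,2,5}
Layer 3: {1}  total {0,1,2,5}
Layer 4: {3}  total {0,1,2,3,5}
Layer 5: {4}  total {0,1,2,3,4,5}
Reach set: {0,1,2,3,4,5}
witness 3: a·tau·b·c

Answer: REACHABLE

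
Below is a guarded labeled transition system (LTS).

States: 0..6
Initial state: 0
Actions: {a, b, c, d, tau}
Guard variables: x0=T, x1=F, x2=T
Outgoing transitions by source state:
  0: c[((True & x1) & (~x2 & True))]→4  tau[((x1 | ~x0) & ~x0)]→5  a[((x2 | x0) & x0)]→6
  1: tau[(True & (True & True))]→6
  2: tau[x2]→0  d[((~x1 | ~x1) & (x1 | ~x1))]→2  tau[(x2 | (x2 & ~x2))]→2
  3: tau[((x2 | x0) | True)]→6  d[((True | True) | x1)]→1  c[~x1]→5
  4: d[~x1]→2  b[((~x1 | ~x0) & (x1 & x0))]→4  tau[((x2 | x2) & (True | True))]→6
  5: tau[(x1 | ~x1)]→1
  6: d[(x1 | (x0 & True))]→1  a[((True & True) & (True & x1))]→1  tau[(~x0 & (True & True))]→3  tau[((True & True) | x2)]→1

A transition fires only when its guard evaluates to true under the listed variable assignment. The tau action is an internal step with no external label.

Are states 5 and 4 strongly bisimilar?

Refine partition for ~:
  round 0: {{0,1,2,3,4,5,6}}
  round 1: {{0},{1,5},{2,4,6},{3}}
  round 2: {{0},{1},{2},{3},{4},{5},{6}}
stable after 3 split(s): 7 block(s)
[5]={5}  [4]={4}

Answer: NOT BISIMILAR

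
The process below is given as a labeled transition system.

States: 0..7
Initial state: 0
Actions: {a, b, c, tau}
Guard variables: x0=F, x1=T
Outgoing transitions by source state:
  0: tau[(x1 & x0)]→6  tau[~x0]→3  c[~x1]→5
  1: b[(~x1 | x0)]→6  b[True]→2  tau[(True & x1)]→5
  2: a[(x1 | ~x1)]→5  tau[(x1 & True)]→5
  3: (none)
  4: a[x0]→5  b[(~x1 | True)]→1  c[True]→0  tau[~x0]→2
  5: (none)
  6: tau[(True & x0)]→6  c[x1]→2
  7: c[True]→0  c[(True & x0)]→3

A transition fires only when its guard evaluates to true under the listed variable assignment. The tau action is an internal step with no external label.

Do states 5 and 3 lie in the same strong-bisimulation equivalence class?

Compute ~ classes (split until stable):
  P[0] = {{0,1,2,3,4,5,6,7}}
  P[1] = {{0},{1},{2},{3,5},{4},{6,7}}
  P[2] = {{0},{1},{2},{3,5},{4},{6},{7}}
stable after 3 split(s): 7 block(s)
[5]={3,5}  [3]={3,5}

Answer: BISIMILAR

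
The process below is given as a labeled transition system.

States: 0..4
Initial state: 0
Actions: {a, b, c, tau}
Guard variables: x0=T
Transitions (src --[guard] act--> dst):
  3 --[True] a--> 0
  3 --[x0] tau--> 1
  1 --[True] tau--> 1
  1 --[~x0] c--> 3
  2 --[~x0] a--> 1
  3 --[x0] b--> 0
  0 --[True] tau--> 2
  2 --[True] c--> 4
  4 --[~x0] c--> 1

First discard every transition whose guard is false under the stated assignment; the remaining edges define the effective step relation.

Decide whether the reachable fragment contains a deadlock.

R = {0,2,4}
  0: tau→2  [deg 1]
  2: c→4  [deg 1]
  4: ∅  [no exit]
trace reaching 4: tau·c

Answer: DEADLOCK at state 4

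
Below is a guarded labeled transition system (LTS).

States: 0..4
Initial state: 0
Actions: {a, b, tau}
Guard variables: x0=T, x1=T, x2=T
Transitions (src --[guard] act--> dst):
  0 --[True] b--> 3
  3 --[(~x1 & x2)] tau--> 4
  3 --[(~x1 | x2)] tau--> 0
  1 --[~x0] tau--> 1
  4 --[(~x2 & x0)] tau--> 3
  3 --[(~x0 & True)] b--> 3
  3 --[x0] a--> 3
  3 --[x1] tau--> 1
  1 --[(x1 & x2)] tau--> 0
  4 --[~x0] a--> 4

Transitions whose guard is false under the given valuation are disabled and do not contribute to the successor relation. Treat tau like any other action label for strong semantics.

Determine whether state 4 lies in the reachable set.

After dropping false guards: 5 live edges.
Layer 0: {0}
Layer 1: {3}  now seen {0,3}
Layer 2: {1}  now seen {0,1,3}
Reachable = {0,1,3}

Answer: UNREACHABLE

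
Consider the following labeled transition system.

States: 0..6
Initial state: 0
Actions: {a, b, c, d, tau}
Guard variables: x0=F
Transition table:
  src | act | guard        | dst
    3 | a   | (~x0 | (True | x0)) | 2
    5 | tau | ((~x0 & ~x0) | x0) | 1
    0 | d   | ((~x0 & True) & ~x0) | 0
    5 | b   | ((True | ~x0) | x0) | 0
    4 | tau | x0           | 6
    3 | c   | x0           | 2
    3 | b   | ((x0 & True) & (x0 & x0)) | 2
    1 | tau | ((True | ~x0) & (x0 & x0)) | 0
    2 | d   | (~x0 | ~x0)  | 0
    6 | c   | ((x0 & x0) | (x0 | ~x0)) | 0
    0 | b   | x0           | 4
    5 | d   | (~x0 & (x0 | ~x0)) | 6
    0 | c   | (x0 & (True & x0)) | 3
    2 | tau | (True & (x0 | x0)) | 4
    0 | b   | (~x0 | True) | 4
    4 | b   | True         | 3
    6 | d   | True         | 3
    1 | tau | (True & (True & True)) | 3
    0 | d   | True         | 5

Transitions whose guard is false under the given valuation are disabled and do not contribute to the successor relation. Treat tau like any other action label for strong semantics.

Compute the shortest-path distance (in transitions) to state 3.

Layered search for 3:
  L0 = {0}
  L1 = {4,5}
  L2 = {1,3,6}
depth(3)=2, e.g. b·b

Answer: 2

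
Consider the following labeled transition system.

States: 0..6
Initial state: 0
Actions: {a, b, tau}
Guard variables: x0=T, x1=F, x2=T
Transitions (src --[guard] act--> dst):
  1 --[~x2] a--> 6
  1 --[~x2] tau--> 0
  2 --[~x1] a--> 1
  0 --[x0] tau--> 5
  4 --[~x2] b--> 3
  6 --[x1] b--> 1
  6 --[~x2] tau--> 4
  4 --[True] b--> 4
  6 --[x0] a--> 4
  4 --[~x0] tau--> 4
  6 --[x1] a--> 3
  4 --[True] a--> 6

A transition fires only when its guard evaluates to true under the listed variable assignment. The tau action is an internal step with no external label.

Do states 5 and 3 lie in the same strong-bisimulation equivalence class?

Refine partition for ~:
  round 0: {{0,1,2,3,4,5,6}}
  round 1: {{0},{1,3,5},{2,6},{4}}
  round 2: {{0},{1,3,5},{2},{4},{6}}
stable after 3 split(s): 5 block(s)
5∈{1,3,5}, 3∈{1,3,5}

Answer: BISIMILAR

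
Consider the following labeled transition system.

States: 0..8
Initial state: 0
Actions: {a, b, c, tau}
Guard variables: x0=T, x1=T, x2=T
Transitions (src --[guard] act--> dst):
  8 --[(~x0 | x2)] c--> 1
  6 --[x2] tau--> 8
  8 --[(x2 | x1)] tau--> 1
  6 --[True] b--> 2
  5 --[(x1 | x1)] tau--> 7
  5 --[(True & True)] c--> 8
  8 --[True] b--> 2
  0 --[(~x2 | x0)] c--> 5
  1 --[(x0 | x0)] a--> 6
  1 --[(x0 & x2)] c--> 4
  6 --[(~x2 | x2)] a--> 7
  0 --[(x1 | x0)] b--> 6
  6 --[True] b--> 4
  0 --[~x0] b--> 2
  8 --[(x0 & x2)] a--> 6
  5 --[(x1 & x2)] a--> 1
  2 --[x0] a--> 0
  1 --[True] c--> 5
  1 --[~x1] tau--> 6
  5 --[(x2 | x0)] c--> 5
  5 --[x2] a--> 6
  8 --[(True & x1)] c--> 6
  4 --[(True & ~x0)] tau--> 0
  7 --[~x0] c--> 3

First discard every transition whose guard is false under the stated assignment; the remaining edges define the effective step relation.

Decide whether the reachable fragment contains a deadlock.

Answer: DEADLOCK at state 4

Analysis:
R = {0,1,2,4,5,6,7,8}
  0: b→6  c→5  [2 out]
  1: a→6  c→4  c→5  [3 out]
  2: a→0  [1 out]
  4: ∅  [no exit]
  5: a→1  a→6  c→5  c→8  tau→7  [5 out]
  6: a→7  b→2  b→4  tau→8  [4 out]
  7: ∅  [no exit]
  8: a→6  b→2  c→1  c→6  tau→1  [5 out]
witness 4: b·b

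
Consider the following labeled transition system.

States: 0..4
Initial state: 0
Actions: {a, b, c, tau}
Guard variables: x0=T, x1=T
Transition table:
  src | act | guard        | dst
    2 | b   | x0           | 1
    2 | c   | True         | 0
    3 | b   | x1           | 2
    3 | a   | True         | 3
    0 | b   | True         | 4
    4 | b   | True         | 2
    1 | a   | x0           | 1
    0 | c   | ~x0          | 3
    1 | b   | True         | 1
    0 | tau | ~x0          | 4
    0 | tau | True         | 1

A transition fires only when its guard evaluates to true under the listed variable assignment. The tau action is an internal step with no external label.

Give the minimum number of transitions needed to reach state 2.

BFS to 2:
  depth 0: {0}
  depth 1: {1,4}
  depth 2: {2}
2 enters at depth 2; path b·b

Answer: 2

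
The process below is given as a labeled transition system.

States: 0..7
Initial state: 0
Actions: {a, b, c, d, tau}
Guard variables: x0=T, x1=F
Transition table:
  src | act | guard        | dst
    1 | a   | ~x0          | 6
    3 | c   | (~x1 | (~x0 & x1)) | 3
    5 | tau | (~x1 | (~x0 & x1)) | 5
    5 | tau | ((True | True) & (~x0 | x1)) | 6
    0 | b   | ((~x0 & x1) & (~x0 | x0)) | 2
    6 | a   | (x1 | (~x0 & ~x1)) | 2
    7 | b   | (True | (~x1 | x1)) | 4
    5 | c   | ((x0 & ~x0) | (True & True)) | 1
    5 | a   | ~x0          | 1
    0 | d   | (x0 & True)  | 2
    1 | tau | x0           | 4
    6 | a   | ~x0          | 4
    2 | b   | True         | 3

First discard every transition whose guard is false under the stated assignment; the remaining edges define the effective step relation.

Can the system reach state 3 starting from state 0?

7 transition(s) survive guard evaluation.
depth 0: {0}
depth 1: {2}  now seen {0,2}
depth 2: {3}  now seen {0,2,3}
Reachable = {0,2,3}
witness 3: d·b

Answer: REACHABLE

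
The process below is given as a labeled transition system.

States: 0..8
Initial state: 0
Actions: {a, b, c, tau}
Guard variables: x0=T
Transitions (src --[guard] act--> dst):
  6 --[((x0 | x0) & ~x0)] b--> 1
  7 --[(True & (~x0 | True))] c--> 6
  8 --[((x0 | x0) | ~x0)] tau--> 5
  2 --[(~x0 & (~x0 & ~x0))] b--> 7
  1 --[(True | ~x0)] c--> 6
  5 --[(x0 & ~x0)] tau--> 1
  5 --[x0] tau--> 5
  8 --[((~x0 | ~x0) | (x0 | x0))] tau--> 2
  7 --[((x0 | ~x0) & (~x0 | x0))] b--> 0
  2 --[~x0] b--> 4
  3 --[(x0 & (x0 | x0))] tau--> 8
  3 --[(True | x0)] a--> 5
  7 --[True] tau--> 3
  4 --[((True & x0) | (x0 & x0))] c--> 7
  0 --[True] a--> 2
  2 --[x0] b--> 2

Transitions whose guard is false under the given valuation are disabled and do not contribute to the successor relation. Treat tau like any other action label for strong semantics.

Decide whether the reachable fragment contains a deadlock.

R = {0,2}
  0: a→2  [deg 1]
  2: b→2  [deg 1]

Answer: DEADLOCK-FREE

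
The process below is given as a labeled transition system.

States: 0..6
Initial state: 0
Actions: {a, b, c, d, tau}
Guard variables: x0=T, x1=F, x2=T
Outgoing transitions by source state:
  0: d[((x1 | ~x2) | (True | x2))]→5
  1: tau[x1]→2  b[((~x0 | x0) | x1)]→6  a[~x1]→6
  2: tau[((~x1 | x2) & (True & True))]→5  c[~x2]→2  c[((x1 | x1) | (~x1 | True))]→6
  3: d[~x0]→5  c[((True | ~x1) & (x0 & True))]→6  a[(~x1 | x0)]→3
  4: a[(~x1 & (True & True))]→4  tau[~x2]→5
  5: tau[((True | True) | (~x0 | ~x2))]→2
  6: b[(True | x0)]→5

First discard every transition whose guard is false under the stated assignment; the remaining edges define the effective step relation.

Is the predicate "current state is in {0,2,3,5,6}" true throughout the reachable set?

Inv-set: {0,2,3,5,6}
R = {0,2,5,6}
  0: ok
  2: ok
  5: ok
  6: ok

Answer: INVARIANT HOLDS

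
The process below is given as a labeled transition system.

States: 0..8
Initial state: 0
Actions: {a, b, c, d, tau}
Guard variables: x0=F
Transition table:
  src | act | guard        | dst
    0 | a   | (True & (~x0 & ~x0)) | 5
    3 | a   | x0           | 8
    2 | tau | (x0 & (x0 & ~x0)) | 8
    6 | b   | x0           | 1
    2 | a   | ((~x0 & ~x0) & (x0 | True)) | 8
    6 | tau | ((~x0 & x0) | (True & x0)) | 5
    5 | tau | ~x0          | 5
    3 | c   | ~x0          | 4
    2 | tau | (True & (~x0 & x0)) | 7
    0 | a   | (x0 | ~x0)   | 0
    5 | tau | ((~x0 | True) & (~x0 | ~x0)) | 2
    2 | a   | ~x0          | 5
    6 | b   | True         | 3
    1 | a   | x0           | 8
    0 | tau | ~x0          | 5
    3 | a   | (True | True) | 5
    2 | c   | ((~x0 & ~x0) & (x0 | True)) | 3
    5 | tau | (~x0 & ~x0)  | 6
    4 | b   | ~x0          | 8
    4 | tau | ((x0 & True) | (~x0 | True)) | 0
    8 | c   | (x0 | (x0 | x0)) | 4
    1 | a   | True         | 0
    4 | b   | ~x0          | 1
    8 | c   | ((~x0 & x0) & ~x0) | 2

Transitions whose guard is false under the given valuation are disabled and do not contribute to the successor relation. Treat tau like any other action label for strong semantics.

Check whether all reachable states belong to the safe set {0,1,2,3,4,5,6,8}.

Answer: INVARIANT HOLDS

Working:
Safe = {0,1,2,3,4,5,6,8}
Reachable = {0,1,2,3,4,5,6,8}
  0: ✓
  1: ✓
  2: ✓
  3: ✓
  4: ✓
  5: ✓
  6: ✓
  8: ✓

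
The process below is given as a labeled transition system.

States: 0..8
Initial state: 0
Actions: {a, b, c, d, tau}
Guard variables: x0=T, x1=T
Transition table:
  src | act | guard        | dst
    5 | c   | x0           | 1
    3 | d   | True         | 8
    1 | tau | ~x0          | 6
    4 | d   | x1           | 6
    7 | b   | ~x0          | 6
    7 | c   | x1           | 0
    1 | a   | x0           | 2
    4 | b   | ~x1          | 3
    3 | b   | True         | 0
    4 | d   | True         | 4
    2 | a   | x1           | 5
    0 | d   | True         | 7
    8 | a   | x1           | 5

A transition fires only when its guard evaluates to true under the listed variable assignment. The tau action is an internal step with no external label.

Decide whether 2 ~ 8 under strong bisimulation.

Answer: BISIMILAR

Working:
Bisimulation quotient by refinement:
  π0 = {{0,1,2,3,4,5,6,7,8}}
  π1 = {{0,4},{1,2,8},{3},{5,7},{6}}
  π2 = {{0},{1},{2,8},{3},{4},{5},{6},{7}}
Fixed point at round 3; 8 class(es).
class of 2: {2,8}; class of 8: {2,8}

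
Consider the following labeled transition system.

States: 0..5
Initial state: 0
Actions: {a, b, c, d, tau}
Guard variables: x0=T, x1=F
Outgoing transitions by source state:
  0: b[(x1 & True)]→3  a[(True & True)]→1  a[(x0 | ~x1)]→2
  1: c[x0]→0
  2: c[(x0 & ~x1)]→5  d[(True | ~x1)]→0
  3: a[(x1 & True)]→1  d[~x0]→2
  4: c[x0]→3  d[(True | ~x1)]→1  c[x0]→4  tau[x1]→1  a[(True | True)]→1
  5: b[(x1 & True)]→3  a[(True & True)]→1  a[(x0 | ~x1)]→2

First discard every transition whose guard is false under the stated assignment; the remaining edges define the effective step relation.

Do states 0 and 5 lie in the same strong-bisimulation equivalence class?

Refine partition for ~:
  π0 = {{0,1,2,3,4,5}}
  π1 = {{0,5},{1},{2},{3},{4}}
stable after 2 split(s): 5 block(s)
[0]={0,5}  [5]={0,5}

Answer: BISIMILAR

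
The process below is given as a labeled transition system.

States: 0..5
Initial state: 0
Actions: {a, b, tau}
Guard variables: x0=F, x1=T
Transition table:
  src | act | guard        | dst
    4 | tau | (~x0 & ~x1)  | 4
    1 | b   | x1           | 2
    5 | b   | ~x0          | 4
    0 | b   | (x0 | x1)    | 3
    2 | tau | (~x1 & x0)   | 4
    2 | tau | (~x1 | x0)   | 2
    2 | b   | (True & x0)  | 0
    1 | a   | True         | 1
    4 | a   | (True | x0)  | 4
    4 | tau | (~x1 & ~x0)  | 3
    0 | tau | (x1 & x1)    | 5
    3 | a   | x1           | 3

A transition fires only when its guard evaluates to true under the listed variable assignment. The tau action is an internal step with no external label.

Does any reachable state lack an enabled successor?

Answer: DEADLOCK-FREE

Analysis:
Reachable = {0,3,4,5}
  0: b→3  tau→5  [2 out]
  3: a→3  [1 out]
  4: a→4  [1 out]
  5: b→4  [1 out]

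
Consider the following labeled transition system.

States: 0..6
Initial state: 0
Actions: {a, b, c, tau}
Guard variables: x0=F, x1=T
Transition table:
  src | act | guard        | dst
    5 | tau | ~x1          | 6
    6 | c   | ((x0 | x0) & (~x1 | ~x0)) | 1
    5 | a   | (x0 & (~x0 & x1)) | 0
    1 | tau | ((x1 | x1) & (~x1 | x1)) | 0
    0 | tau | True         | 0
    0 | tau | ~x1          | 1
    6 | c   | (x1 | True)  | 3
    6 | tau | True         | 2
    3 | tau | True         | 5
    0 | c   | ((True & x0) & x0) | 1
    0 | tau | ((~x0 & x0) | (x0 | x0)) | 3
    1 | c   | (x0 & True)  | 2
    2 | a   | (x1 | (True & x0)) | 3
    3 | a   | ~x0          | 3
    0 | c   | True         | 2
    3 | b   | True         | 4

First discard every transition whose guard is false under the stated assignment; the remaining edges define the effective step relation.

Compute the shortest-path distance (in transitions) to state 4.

Layered search for 4:
  L0 = {0}
  L1 = {2}
  L2 = {3}
  L3 = {4,5}
first hit 4 at d=3 via c·a·b

Answer: 3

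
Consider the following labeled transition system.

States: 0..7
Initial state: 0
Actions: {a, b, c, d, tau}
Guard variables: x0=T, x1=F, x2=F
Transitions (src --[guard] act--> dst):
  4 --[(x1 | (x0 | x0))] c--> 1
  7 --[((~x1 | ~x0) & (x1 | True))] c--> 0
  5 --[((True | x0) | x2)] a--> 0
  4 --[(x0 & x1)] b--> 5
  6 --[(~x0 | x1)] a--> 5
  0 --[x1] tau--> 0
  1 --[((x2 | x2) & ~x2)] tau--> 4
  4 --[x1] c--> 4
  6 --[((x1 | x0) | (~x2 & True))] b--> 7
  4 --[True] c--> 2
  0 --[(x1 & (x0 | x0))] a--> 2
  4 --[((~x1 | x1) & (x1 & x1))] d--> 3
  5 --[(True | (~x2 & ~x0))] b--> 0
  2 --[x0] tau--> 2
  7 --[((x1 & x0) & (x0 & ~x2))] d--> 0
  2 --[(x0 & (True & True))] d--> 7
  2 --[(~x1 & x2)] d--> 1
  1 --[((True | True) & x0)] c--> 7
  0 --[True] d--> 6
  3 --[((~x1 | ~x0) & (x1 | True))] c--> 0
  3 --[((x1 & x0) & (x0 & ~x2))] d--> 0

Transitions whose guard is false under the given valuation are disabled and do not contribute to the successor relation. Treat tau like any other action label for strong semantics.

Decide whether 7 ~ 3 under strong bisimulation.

Refine partition for ~:
  round 0: {{0,1,2,3,4,5,6,7}}
  round 1: {{0},{1,3,4,7},{2},{5},{6}}
  round 2: {{0},{1},{2},{3,7},{4},{5},{6}}
stable after 3 split(s): 7 block(s)
class of 7: {3,7}; class of 3: {3,7}

Answer: BISIMILAR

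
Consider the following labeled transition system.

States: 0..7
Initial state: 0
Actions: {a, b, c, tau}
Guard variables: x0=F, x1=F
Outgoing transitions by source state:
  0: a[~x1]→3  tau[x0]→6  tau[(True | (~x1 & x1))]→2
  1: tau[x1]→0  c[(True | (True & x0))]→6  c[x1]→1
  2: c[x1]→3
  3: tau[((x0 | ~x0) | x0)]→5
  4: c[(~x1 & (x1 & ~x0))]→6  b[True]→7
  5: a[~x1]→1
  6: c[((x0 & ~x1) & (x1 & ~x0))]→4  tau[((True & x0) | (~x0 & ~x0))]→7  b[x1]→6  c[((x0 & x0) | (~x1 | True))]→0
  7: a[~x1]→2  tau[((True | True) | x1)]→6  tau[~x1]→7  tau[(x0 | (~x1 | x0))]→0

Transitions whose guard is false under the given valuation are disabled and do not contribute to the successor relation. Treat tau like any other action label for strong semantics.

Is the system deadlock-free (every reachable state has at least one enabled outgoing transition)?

Answer: DEADLOCK at state 2

Trace:
R = {0,1,2,3,5,6,7}
  0: a→3  tau→2  [2 exit(s)]
  1: c→6  [1 exit(s)]
  2: ∅  [no exit]
  3: tau→5  [1 exit(s)]
  5: a→1  [1 exit(s)]
  6: c→0  tau→7  [2 exit(s)]
  7: a→2  tau→0  tau→6  tau→7  [4 exit(s)]
witness 2: tau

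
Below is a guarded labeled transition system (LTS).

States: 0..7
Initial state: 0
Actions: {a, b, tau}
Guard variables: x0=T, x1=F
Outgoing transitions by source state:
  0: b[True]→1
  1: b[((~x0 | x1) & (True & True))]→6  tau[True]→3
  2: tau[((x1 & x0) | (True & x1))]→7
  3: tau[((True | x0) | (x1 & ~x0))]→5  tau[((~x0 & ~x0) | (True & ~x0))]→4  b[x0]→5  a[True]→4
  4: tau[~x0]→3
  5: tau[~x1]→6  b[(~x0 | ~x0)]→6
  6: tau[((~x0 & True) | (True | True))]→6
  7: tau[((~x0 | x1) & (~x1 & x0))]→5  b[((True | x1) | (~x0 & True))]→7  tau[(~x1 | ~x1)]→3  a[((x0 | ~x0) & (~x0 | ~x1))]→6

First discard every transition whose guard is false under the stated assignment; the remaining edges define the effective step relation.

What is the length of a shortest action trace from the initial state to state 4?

Answer: 3

Trace:
Layered search for 4:
  Layer 0: {0}
  Layer 1: {1}
  Layer 2: {3}
  Layer 3: {4,5}
depth(4)=3, e.g. b·tau·a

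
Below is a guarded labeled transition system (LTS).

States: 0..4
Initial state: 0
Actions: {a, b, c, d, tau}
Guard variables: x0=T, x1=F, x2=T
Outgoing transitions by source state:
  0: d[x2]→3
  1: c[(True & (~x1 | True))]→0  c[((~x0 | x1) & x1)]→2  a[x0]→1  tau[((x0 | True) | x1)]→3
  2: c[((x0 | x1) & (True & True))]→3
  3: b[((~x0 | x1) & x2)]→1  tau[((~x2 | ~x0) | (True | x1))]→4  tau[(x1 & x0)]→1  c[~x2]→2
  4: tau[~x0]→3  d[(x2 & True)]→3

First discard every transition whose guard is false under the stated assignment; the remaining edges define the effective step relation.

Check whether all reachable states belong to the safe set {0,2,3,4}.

Answer: INVARIANT HOLDS

Trace:
Inv-set: {0,2,3,4}
R = {0,3,4}
  0: safe
  3: safe
  4: safe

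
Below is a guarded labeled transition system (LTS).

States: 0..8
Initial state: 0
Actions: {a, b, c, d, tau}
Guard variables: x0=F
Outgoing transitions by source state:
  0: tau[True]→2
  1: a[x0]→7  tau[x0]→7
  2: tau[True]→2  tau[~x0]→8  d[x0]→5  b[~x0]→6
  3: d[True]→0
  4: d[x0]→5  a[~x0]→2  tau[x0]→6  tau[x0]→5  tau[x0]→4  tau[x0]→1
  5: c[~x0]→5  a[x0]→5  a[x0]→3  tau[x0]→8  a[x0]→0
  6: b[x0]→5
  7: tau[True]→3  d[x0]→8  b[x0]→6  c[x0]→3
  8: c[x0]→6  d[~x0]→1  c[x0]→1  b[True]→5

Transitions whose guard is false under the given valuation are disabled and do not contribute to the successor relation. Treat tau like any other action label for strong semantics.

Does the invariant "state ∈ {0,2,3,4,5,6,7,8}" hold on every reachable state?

Answer: INVARIANT VIOLATED at state 1

Trace:
Inv-set: {0,2,3,4,5,6,7,8}
Reach set: {0,1,2,5,6,8}
  0: ✓
  1: VIOLATES
  2: ✓
  5: ✓
  6: ✓
  8: ✓
counterexample path to 1: tau·tau·d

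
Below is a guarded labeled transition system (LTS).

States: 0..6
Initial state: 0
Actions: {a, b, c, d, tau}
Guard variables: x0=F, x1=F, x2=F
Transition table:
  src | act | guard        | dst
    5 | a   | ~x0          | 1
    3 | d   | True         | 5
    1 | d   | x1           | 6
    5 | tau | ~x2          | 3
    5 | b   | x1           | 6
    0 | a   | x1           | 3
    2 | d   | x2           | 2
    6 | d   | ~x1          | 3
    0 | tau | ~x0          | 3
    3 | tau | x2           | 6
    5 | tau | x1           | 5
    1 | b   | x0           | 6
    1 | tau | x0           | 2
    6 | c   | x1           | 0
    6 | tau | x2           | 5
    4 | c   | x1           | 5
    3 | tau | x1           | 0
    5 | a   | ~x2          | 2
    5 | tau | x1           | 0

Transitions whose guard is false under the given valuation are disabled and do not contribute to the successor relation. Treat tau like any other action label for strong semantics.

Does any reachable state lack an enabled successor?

R = {0,1,2,3,5}
  0: tau→3  [1 exit(s)]
  1: ∅  [deadlock]
  2: ∅  [deadlock]
  3: d→5  [1 exit(s)]
  5: a→1  a→2  tau→3  [3 exit(s)]
trace reaching 1: tau·d·a

Answer: DEADLOCK at state 1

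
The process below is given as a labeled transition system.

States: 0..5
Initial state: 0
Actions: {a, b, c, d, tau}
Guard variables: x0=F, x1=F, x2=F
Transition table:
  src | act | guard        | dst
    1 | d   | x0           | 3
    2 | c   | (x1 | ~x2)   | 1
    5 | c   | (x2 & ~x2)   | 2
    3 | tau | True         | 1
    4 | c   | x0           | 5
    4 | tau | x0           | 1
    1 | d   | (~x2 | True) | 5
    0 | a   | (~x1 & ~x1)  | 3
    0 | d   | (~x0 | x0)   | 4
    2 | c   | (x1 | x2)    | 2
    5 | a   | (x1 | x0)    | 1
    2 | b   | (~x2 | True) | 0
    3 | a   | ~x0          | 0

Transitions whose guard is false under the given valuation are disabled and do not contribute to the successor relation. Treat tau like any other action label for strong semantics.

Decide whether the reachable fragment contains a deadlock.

Answer: DEADLOCK at state 4

Working:
Reachable = {0,1,3,4,5}
  0: a→3  d→4  [2 exit(s)]
  1: d→5  [1 exit(s)]
  3: a→0  tau→1  [2 exit(s)]
  4: ∅  [no exit]
  5: ∅  [no exit]
witness 4: d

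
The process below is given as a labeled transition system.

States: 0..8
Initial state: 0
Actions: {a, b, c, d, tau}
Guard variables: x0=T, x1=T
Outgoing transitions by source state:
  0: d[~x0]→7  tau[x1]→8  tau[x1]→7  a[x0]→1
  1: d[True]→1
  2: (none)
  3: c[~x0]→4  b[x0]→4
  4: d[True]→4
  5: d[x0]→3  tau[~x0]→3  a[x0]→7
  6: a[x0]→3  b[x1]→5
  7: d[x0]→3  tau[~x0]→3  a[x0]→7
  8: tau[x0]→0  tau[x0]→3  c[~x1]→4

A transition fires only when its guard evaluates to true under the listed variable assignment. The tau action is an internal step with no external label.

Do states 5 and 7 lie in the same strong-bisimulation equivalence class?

Refine partition for ~:
  round 0: {{0,1,2,3,4,5,6,7,8}}
  round 1: {{0},{1,4},{2},{3},{5,7},{6},{8}}
Fixed point at round 2; 7 class(es).
[5]={5,7}  [7]={5,7}

Answer: BISIMILAR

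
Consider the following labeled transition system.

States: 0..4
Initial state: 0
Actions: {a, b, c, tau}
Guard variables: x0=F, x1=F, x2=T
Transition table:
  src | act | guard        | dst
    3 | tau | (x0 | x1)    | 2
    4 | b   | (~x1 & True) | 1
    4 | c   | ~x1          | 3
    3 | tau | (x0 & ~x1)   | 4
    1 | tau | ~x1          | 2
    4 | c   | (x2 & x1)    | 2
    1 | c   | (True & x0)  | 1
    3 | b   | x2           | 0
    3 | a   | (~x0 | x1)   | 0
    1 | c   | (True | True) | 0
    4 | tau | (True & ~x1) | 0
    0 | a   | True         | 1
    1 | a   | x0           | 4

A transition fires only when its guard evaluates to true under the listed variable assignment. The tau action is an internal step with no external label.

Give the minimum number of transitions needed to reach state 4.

Answer: UNREACHABLE

Analysis:
Breadth-first toward 4:
  Layer 0: {0}
  Layer 1: {1}
  Layer 2: {2}
4 never appears.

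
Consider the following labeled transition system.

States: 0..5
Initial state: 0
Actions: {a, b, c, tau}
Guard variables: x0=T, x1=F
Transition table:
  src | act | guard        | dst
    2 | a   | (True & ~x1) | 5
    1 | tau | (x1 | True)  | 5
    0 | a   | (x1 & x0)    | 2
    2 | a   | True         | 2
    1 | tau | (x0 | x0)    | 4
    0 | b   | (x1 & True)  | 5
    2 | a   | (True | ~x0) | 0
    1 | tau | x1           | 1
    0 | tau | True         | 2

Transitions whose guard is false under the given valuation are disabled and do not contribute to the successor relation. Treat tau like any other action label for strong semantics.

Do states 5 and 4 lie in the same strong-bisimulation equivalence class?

Bisimulation quotient by refinement:
  P[0] = {{0,1,2,3,4,5}}
  P[1] = {{0,1},{2},{3,4,5}}
  P[2] = {{0},{1},{2},{3,4,5}}
Fixed point at round 3; 4 class(es).
[5]={3,4,5}  [4]={3,4,5}

Answer: BISIMILAR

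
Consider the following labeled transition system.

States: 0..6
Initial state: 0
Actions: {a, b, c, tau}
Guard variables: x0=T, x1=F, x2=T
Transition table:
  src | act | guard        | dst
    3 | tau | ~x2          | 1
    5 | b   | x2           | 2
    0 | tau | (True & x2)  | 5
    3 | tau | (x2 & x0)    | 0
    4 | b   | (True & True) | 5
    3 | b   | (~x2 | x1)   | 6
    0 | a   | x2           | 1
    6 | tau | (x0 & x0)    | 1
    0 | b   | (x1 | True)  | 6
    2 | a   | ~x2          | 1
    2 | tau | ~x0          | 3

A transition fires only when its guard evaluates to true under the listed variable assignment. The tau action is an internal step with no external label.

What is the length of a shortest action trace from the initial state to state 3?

Layered search for 3:
  depth 0: {0}
  depth 1: {1,5,6}
  depth 2: {2}
3 never appears.

Answer: UNREACHABLE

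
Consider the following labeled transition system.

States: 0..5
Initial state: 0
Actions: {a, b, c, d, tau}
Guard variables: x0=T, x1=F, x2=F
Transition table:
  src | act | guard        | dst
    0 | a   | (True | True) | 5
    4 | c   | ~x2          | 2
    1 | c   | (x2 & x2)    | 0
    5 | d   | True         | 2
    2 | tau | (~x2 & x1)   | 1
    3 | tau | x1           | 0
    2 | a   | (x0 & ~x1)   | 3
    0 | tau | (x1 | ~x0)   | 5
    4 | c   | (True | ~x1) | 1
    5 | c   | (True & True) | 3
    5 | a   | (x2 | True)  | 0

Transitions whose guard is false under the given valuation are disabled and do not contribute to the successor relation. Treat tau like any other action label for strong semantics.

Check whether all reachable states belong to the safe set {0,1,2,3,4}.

Safe = {0,1,2,3,4}
Reach set: {0,2,3,5}
  0: ✓
  2: ✓
  3: ✓
  5: VIOLATES
reach 5 via a — violates

Answer: INVARIANT VIOLATED at state 5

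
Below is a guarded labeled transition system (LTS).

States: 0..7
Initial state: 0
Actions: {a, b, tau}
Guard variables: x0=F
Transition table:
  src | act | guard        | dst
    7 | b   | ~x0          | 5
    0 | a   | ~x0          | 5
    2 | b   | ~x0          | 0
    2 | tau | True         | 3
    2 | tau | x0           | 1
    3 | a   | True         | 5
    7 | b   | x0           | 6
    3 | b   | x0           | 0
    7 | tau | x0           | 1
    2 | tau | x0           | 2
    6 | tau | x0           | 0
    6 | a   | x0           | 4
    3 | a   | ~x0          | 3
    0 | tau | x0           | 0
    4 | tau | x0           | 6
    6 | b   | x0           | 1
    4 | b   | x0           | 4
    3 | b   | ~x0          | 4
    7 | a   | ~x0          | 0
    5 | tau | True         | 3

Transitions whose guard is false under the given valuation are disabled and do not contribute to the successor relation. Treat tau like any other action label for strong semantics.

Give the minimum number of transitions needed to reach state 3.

Layered search for 3:
  depth 0: {0}
  depth 1: {5}
  depth 2: {3}
depth(3)=2, e.g. a·tau

Answer: 2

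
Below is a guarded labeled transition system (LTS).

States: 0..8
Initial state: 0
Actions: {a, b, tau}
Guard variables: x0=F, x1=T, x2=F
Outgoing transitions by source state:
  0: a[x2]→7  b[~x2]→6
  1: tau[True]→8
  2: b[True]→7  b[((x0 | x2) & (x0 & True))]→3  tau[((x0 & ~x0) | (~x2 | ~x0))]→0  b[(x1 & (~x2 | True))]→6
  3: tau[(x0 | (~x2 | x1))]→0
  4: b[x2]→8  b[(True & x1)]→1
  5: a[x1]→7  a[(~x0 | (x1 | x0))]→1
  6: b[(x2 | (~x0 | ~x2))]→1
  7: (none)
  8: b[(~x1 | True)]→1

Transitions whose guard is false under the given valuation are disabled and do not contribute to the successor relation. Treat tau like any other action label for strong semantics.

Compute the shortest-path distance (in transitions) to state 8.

BFS to 8:
  Layer 0: {0}
  Layer 1: {6}
  Layer 2: {1}
  Layer 3: {8}
8 enters at depth 3; path b·b·tau

Answer: 3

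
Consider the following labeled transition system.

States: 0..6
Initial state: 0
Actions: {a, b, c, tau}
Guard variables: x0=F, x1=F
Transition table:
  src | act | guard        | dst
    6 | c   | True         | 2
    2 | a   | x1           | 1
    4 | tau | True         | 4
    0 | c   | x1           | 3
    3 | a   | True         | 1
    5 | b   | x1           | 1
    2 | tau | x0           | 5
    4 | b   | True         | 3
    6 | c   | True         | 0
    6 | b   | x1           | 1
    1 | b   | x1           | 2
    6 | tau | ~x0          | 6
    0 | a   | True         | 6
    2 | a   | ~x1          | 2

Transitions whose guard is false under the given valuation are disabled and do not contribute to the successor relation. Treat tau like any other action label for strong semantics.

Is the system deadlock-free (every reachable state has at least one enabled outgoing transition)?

Answer: DEADLOCK-FREE

Trace:
Reachable = {0,2,6}
  0: a→6  [deg 1]
  2: a→2  [deg 1]
  6: c→0  c→2  tau→6  [deg 3]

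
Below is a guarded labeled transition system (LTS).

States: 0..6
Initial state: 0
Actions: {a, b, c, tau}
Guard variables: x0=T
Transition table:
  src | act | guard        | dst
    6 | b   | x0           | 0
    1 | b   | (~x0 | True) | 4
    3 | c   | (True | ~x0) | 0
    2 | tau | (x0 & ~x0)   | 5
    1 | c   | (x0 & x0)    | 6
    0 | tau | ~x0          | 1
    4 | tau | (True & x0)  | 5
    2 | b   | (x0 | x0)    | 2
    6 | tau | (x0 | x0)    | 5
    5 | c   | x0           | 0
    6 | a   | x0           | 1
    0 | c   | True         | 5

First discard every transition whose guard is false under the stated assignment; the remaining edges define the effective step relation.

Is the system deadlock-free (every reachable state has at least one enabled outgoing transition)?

Answer: DEADLOCK-FREE

Trace:
Reachable = {0,5}
  0: c→5  [1 exit(s)]
  5: c→0  [1 exit(s)]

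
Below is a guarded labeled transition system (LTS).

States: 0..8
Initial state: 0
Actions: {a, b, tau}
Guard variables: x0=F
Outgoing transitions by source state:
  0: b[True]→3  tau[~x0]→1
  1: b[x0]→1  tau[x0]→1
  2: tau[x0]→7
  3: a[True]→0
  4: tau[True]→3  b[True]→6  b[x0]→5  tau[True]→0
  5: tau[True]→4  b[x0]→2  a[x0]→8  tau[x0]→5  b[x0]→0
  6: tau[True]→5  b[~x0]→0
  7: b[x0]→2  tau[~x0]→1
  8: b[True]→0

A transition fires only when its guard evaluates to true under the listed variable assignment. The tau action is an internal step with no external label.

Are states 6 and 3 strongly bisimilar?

Bisimulation quotient by refinement:
  π0 = {{0,1,2,3,4,5,6,7,8}}
  π1 = {{0,4,6},{1,2},{3},{5,7},{8}}
  π2 = {{0},{1,2},{3},{4},{5},{6},{7},{8}}
8 equivalence class(es) (converged in 3)
[6]={6}  [3]={3}

Answer: NOT BISIMILAR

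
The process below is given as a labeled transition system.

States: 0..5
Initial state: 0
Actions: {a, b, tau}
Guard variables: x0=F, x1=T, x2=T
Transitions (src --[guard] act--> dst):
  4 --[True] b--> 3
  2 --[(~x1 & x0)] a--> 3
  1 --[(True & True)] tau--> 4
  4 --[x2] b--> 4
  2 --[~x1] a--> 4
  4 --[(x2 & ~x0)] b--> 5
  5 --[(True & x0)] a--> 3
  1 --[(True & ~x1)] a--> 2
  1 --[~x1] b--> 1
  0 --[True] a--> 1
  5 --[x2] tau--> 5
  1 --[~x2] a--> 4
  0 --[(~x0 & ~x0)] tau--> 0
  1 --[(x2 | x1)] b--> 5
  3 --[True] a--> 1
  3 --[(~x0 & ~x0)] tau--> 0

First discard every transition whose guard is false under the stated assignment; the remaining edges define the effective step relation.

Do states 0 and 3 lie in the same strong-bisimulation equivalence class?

Answer: BISIMILAR

Trace:
Compute ~ classes (split until stable):
  P[0] = {{0,1,2,3,4,5}}
  P[1] = {{0,3},{1},{2},{4},{5}}
5 equivalence class(es) (converged in 2)
class of 0: {0,3}; class of 3: {0,3}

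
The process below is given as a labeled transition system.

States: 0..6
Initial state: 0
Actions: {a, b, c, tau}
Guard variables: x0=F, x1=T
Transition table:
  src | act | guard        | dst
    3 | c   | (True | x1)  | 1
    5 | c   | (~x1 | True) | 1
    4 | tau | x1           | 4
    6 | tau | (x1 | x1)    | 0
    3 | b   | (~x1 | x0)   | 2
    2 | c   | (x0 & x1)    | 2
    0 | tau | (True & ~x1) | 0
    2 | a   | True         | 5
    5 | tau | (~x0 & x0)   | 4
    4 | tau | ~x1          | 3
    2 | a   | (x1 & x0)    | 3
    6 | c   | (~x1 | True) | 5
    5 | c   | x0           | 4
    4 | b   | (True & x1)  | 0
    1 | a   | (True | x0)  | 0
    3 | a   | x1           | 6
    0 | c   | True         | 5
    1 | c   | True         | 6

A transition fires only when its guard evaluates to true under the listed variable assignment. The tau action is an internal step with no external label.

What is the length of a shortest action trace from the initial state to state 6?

BFS to 6:
  Layer 0: {0}
  Layer 1: {5}
  Layer 2: {1}
  Layer 3: {6}
depth(6)=3, e.g. c·c·c

Answer: 3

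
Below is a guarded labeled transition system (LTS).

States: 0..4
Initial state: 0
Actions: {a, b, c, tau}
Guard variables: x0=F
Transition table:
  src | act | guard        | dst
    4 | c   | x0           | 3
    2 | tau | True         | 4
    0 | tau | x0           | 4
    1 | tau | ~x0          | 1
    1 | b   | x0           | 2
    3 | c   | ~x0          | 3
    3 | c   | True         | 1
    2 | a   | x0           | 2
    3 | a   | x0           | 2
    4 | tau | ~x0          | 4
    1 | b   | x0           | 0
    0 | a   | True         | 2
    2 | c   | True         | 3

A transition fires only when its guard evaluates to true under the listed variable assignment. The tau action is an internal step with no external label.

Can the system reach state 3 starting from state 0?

Answer: REACHABLE

Analysis:
After dropping false guards: 7 live edges.
L0 = {0}
L1 = {2}  cumulative {0,2}
L2 = {3,4}  cumulative {0,2,3,4}
L3 = {1}  cumulative {0,1,2,3,4}
Reach set: {0,1,2,3,4}
witness 3: a·c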